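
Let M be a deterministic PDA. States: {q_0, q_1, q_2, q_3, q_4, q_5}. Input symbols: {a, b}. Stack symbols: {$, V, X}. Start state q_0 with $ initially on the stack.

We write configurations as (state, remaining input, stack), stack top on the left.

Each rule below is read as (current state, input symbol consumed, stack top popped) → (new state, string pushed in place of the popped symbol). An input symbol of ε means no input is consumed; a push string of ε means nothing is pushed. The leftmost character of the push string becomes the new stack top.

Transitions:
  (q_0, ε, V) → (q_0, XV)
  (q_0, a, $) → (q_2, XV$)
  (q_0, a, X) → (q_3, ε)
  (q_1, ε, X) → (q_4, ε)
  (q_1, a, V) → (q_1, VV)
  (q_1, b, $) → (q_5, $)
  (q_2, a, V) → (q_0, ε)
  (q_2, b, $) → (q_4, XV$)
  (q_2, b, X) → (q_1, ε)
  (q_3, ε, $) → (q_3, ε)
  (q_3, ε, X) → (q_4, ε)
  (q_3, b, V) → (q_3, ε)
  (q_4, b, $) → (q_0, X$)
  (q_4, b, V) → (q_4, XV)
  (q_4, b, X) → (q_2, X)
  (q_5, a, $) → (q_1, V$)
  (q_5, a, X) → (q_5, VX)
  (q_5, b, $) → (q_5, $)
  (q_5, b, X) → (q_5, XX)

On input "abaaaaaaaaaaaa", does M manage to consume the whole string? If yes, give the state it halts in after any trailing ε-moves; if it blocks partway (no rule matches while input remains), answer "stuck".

(q_0, abaaaaaaaaaaaa, $) ⊢ (q_2, baaaaaaaaaaaa, XV$) ⊢ (q_1, aaaaaaaaaaaa, V$) ⊢ (q_1, aaaaaaaaaaa, VV$) ⊢ (q_1, aaaaaaaaaa, VVV$) ⊢ (q_1, aaaaaaaaa, VVVV$) ⊢ (q_1, aaaaaaaa, VVVVV$) ⊢ (q_1, aaaaaaa, VVVVVV$) ⊢ (q_1, aaaaaa, VVVVVVV$) ⊢ (q_1, aaaaa, VVVVVVVV$) ⊢ (q_1, aaaa, VVVVVVVVV$) ⊢ (q_1, aaa, VVVVVVVVVV$) ⊢ (q_1, aa, VVVVVVVVVVV$) ⊢ (q_1, a, VVVVVVVVVVVV$) ⊢ (q_1, ε, VVVVVVVVVVVVV$)
All input consumed; M is in state q_1.

q_1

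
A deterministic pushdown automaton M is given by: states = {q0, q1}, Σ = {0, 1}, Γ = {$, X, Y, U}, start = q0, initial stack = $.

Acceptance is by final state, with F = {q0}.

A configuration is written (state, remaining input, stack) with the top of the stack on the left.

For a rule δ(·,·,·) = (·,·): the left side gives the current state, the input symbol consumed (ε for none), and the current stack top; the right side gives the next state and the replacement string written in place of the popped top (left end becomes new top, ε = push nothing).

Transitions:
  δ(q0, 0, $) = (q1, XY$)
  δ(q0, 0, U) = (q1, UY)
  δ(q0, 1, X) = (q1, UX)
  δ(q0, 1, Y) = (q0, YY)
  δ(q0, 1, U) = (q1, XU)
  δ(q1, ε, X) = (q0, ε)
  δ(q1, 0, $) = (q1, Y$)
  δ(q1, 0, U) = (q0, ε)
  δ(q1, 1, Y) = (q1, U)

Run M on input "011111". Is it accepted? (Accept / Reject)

(q0, 011111, $)
  read 0, top $: go to q1, push XY$ → (q1, 11111, XY$)
  ε-move, top X: go to q0, push ε → (q0, 11111, Y$)
  read 1, top Y: go to q0, push YY → (q0, 1111, YY$)
  read 1, top Y: go to q0, push YY → (q0, 111, YYY$)
  read 1, top Y: go to q0, push YY → (q0, 11, YYYY$)
  read 1, top Y: go to q0, push YY → (q0, 1, YYYYY$)
  read 1, top Y: go to q0, push YY → (q0, ε, YYYYYY$)
All input consumed; state q0 ∈ F.

Accept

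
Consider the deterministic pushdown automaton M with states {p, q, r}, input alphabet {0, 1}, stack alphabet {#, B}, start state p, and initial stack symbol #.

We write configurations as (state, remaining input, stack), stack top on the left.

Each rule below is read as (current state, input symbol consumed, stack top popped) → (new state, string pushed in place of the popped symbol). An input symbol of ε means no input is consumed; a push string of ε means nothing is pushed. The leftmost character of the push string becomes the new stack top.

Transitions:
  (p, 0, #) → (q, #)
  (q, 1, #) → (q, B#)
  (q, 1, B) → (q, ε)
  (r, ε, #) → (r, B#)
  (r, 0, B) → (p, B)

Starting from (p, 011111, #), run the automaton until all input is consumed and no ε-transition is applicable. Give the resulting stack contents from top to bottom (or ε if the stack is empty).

(p, 011111, #)
  read 0, top #: go to q, push # → (q, 11111, #)
  read 1, top #: go to q, push B# → (q, 1111, B#)
  read 1, top B: go to q, push ε → (q, 111, #)
  read 1, top #: go to q, push B# → (q, 11, B#)
  read 1, top B: go to q, push ε → (q, 1, #)
  read 1, top #: go to q, push B# → (q, ε, B#)
All input consumed in state q with stack B#.

B#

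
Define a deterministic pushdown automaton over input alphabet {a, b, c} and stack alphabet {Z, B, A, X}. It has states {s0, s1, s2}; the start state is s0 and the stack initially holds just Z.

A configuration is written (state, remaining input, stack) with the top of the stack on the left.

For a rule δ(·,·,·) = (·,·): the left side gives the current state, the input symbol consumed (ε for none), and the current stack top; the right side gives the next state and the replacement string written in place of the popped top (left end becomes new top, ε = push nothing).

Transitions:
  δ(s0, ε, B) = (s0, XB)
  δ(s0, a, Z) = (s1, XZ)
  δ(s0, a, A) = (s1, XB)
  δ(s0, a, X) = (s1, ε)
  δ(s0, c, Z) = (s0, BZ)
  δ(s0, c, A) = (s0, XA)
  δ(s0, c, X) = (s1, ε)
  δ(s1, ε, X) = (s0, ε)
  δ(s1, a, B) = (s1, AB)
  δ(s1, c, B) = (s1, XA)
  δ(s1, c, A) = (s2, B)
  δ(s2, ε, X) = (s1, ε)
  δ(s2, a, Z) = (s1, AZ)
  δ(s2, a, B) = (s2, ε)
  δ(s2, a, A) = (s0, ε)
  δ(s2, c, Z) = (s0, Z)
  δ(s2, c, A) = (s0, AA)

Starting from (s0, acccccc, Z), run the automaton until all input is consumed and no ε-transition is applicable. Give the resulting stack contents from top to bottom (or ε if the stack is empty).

BZ

(s0, acccccc, Z)
  read a, top Z: go to s1, push XZ → (s1, cccccc, XZ)
  ε-move, top X: go to s0, push ε → (s0, cccccc, Z)
  read c, top Z: go to s0, push BZ → (s0, ccccc, BZ)
  ε-move, top B: go to s0, push XB → (s0, ccccc, XBZ)
  read c, top X: go to s1, push ε → (s1, cccc, BZ)
  read c, top B: go to s1, push XA → (s1, ccc, XAZ)
  ε-move, top X: go to s0, push ε → (s0, ccc, AZ)
  read c, top A: go to s0, push XA → (s0, cc, XAZ)
  read c, top X: go to s1, push ε → (s1, c, AZ)
  read c, top A: go to s2, push B → (s2, ε, BZ)
All input consumed in state s2 with stack BZ.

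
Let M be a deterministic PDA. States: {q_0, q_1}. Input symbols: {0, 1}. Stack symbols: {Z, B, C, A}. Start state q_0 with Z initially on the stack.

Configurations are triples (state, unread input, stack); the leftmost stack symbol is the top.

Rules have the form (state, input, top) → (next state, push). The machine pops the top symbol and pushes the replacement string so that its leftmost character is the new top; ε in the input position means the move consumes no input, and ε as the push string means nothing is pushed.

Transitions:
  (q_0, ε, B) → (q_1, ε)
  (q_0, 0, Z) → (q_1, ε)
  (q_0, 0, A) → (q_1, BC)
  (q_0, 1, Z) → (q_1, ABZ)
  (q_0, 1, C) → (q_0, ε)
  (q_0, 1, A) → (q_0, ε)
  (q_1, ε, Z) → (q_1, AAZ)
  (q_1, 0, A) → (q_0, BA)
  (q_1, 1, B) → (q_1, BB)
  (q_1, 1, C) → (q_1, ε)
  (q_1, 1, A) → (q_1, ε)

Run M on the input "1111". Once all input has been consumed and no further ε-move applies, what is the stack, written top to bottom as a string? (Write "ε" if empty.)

BBBZ

(q_0, 1111, Z)
  read 1, top Z: go to q_1, push ABZ → (q_1, 111, ABZ)
  read 1, top A: go to q_1, push ε → (q_1, 11, BZ)
  read 1, top B: go to q_1, push BB → (q_1, 1, BBZ)
  read 1, top B: go to q_1, push BB → (q_1, ε, BBBZ)
All input consumed in state q_1 with stack BBBZ.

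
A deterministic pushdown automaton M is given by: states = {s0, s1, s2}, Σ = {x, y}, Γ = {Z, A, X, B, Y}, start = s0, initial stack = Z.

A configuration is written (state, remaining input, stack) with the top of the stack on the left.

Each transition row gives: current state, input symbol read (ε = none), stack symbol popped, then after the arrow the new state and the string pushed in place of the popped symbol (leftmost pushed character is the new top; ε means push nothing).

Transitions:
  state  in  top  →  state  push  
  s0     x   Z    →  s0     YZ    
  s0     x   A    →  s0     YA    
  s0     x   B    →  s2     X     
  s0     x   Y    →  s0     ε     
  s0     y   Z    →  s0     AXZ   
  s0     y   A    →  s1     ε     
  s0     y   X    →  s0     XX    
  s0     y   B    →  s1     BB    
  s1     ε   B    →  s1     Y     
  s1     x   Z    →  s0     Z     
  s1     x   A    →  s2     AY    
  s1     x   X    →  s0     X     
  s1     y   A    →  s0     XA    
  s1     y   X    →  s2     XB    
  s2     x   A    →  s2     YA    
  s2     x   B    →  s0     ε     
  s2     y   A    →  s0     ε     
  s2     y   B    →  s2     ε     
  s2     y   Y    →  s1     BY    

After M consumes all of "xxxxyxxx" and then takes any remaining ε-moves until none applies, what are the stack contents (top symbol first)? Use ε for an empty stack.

YAXZ

(s0, xxxxyxxx, Z)
  read x, top Z: go to s0, push YZ → (s0, xxxyxxx, YZ)
  read x, top Y: go to s0, push ε → (s0, xxyxxx, Z)
  read x, top Z: go to s0, push YZ → (s0, xyxxx, YZ)
  read x, top Y: go to s0, push ε → (s0, yxxx, Z)
  read y, top Z: go to s0, push AXZ → (s0, xxx, AXZ)
  read x, top A: go to s0, push YA → (s0, xx, YAXZ)
  read x, top Y: go to s0, push ε → (s0, x, AXZ)
  read x, top A: go to s0, push YA → (s0, ε, YAXZ)
All input consumed in state s0 with stack YAXZ.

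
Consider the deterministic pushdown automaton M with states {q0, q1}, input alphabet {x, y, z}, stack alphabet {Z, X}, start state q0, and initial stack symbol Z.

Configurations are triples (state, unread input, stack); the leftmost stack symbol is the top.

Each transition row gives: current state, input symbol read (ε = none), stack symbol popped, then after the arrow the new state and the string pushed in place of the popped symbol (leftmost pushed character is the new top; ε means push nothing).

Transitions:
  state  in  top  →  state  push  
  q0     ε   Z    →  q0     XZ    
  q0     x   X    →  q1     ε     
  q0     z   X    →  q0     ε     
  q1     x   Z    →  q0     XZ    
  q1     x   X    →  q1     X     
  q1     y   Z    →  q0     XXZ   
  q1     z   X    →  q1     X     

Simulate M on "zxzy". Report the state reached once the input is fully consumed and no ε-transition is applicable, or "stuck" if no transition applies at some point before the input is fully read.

stuck

(q0, zxzy, Z)
  ε-move, top Z: go to q0, push XZ → (q0, zxzy, XZ)
  read z, top X: go to q0, push ε → (q0, xzy, Z)
  ε-move, top Z: go to q0, push XZ → (q0, xzy, XZ)
  read x, top X: go to q1, push ε → (q1, zy, Z)
No transition for (q1, z, top Z); M blocks with input zy remaining.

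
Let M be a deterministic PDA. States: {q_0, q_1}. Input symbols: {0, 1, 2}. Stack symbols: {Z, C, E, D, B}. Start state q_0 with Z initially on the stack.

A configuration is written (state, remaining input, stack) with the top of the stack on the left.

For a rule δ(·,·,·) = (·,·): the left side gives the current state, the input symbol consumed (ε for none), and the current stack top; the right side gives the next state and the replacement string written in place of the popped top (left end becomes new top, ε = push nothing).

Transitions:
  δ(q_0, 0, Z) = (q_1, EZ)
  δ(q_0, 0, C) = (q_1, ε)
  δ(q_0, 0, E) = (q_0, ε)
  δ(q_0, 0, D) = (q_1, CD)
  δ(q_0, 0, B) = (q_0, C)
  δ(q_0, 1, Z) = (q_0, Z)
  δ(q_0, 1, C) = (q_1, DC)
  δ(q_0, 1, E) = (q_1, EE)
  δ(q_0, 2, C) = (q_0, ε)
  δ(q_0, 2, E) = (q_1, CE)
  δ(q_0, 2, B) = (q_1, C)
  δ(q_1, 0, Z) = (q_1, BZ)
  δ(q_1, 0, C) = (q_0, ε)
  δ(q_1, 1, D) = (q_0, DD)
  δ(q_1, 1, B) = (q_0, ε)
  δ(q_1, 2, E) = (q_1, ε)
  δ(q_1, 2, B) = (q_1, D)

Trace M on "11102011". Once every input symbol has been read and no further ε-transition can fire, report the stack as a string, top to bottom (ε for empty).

(q_0, 11102011, Z)
  read 1, top Z: go to q_0, push Z → (q_0, 1102011, Z)
  read 1, top Z: go to q_0, push Z → (q_0, 102011, Z)
  read 1, top Z: go to q_0, push Z → (q_0, 02011, Z)
  read 0, top Z: go to q_1, push EZ → (q_1, 2011, EZ)
  read 2, top E: go to q_1, push ε → (q_1, 011, Z)
  read 0, top Z: go to q_1, push BZ → (q_1, 11, BZ)
  read 1, top B: go to q_0, push ε → (q_0, 1, Z)
  read 1, top Z: go to q_0, push Z → (q_0, ε, Z)
All input consumed in state q_0 with stack Z.

Z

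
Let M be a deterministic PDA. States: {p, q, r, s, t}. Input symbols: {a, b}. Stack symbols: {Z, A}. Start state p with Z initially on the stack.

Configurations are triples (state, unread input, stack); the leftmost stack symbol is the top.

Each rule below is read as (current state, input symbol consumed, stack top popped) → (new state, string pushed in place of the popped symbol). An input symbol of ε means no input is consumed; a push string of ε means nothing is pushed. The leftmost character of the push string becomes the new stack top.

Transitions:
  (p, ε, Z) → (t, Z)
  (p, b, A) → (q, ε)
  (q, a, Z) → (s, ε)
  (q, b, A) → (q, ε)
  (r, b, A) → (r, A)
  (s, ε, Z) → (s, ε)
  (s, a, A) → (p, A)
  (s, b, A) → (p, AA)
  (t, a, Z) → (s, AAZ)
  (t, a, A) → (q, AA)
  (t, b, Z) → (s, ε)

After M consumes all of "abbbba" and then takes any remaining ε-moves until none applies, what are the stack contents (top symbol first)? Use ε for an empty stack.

ε

(p, abbbba, Z) ⊢ (t, abbbba, Z) ⊢ (s, bbbba, AAZ) ⊢ (p, bbba, AAAZ) ⊢ (q, bba, AAZ) ⊢ (q, ba, AZ) ⊢ (q, a, Z) ⊢ (s, ε, ε)
All input consumed in state s with stack ε.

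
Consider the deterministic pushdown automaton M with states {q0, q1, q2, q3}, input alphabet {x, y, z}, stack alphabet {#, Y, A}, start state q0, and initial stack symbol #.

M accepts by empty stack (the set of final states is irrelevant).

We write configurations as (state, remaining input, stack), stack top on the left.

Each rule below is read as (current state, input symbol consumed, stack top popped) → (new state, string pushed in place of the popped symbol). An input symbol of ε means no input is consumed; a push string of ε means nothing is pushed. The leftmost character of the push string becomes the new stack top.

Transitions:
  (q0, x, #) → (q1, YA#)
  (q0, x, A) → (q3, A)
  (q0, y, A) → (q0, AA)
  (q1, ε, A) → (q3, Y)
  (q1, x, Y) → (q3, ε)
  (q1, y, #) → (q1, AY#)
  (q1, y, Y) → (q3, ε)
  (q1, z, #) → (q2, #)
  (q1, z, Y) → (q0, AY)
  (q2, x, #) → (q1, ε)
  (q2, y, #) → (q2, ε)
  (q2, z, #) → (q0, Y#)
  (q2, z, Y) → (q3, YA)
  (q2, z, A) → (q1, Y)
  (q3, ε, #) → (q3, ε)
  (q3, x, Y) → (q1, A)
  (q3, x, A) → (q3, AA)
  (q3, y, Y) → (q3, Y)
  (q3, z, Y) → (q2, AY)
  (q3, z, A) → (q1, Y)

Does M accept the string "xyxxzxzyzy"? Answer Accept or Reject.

(q0, xyxxzxzyzy, #)
  read x, top #: go to q1, push YA# → (q1, yxxzxzyzy, YA#)
  read y, top Y: go to q3, push ε → (q3, xxzxzyzy, A#)
  read x, top A: go to q3, push AA → (q3, xzxzyzy, AA#)
  read x, top A: go to q3, push AA → (q3, zxzyzy, AAA#)
  read z, top A: go to q1, push Y → (q1, xzyzy, YAA#)
  read x, top Y: go to q3, push ε → (q3, zyzy, AA#)
  read z, top A: go to q1, push Y → (q1, yzy, YA#)
  read y, top Y: go to q3, push ε → (q3, zy, A#)
  read z, top A: go to q1, push Y → (q1, y, Y#)
  read y, top Y: go to q3, push ε → (q3, ε, #)
  ε-move, top #: go to q3, push ε → (q3, ε, ε)
All input consumed and the stack is empty.

Accept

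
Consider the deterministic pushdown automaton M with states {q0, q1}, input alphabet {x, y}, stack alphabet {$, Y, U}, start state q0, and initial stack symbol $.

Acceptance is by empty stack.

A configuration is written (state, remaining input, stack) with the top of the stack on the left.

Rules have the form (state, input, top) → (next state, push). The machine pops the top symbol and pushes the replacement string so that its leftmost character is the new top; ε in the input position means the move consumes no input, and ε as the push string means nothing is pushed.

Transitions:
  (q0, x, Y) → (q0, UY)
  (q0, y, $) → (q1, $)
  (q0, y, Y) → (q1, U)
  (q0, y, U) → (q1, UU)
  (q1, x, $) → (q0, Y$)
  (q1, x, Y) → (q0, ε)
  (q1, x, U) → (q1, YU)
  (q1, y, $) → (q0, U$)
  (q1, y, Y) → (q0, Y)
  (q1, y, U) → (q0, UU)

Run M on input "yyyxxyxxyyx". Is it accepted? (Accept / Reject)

Reject

(q0, yyyxxyxxyyx, $)
  read y, top $: go to q1, push $ → (q1, yyxxyxxyyx, $)
  read y, top $: go to q0, push U$ → (q0, yxxyxxyyx, U$)
  read y, top U: go to q1, push UU → (q1, xxyxxyyx, UU$)
  read x, top U: go to q1, push YU → (q1, xyxxyyx, YUU$)
  read x, top Y: go to q0, push ε → (q0, yxxyyx, UU$)
  read y, top U: go to q1, push UU → (q1, xxyyx, UUU$)
  read x, top U: go to q1, push YU → (q1, xyyx, YUUU$)
  read x, top Y: go to q0, push ε → (q0, yyx, UUU$)
  read y, top U: go to q1, push UU → (q1, yx, UUUU$)
  read y, top U: go to q0, push UU → (q0, x, UUUUU$)
No transition applies at (q0, x, UUUUU$); input not fully consumed.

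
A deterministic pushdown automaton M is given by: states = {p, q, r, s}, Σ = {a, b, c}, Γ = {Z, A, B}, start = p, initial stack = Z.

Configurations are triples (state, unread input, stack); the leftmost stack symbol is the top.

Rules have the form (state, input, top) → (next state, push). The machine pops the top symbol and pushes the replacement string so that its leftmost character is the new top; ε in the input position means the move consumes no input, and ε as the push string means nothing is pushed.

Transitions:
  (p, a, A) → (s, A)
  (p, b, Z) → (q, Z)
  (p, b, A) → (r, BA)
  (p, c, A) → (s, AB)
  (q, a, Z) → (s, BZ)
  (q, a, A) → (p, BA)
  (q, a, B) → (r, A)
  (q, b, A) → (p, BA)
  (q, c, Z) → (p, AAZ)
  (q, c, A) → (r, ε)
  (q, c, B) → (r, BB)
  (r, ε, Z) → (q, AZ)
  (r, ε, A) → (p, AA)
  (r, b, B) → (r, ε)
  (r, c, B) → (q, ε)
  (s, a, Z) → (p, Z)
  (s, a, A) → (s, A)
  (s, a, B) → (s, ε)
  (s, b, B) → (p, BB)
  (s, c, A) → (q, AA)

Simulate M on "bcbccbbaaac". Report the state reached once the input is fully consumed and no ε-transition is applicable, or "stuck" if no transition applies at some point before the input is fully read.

q

(p, bcbccbbaaac, Z)
  read b, top Z: go to q, push Z → (q, cbccbbaaac, Z)
  read c, top Z: go to p, push AAZ → (p, bccbbaaac, AAZ)
  read b, top A: go to r, push BA → (r, ccbbaaac, BAAZ)
  read c, top B: go to q, push ε → (q, cbbaaac, AAZ)
  read c, top A: go to r, push ε → (r, bbaaac, AZ)
  ε-move, top A: go to p, push AA → (p, bbaaac, AAZ)
  read b, top A: go to r, push BA → (r, baaac, BAAZ)
  read b, top B: go to r, push ε → (r, aaac, AAZ)
  ε-move, top A: go to p, push AA → (p, aaac, AAAZ)
  read a, top A: go to s, push A → (s, aac, AAAZ)
  read a, top A: go to s, push A → (s, ac, AAAZ)
  read a, top A: go to s, push A → (s, c, AAAZ)
  read c, top A: go to q, push AA → (q, ε, AAAAZ)
All input consumed; M is in state q.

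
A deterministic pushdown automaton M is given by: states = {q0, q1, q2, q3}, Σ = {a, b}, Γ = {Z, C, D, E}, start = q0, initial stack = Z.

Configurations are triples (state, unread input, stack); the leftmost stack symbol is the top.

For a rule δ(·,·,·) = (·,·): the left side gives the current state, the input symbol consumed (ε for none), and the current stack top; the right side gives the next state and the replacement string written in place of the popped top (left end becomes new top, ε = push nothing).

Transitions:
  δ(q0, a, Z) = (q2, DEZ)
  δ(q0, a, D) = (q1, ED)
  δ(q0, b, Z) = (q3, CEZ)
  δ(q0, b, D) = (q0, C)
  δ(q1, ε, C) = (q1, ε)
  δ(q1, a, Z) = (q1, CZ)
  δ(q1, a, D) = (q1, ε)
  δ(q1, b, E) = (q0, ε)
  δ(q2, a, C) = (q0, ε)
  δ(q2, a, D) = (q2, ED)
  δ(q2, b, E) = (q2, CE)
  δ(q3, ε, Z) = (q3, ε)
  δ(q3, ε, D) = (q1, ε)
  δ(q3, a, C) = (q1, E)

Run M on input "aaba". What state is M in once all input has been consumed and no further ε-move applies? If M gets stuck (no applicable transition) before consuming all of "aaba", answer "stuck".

(q0, aaba, Z)
  read a, top Z: go to q2, push DEZ → (q2, aba, DEZ)
  read a, top D: go to q2, push ED → (q2, ba, EDEZ)
  read b, top E: go to q2, push CE → (q2, a, CEDEZ)
  read a, top C: go to q0, push ε → (q0, ε, EDEZ)
All input consumed; M is in state q0.

q0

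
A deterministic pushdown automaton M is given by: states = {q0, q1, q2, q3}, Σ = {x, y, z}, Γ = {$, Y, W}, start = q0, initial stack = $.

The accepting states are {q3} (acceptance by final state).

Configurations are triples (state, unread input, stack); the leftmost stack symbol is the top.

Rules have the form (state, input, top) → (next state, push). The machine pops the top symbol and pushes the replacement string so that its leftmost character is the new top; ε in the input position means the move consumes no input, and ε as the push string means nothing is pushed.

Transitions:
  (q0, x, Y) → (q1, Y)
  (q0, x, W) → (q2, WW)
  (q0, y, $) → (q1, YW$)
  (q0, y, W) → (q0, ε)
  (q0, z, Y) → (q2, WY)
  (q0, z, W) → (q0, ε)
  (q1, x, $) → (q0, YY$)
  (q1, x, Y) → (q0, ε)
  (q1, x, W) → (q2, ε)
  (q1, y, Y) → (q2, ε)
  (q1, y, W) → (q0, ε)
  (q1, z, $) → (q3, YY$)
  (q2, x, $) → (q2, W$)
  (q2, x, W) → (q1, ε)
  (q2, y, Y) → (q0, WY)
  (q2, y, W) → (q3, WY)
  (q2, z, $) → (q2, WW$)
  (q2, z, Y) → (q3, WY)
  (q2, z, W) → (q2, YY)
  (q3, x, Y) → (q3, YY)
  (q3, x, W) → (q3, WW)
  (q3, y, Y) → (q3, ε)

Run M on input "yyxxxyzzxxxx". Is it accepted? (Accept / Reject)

Reject

(q0, yyxxxyzzxxxx, $) ⊢ (q1, yxxxyzzxxxx, YW$) ⊢ (q2, xxxyzzxxxx, W$) ⊢ (q1, xxyzzxxxx, $) ⊢ (q0, xyzzxxxx, YY$) ⊢ (q1, yzzxxxx, YY$) ⊢ (q2, zzxxxx, Y$) ⊢ (q3, zxxxx, WY$)
No transition applies at (q3, zxxxx, WY$); input not fully consumed.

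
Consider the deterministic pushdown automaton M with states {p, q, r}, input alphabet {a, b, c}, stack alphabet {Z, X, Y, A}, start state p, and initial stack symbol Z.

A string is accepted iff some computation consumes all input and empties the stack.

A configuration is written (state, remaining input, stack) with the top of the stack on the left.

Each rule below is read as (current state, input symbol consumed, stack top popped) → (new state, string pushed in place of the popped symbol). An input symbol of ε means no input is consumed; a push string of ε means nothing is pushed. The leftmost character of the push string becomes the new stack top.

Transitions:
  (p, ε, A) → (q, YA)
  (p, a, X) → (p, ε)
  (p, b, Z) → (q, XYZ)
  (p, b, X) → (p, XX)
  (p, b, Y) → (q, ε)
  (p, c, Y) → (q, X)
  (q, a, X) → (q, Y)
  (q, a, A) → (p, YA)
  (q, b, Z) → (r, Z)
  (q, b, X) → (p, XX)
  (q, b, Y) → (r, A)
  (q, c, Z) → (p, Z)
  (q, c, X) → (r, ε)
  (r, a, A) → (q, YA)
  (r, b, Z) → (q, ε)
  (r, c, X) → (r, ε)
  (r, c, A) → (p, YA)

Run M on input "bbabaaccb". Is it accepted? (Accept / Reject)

Accept

(p, bbabaaccb, Z)
  read b, top Z: go to q, push XYZ → (q, babaaccb, XYZ)
  read b, top X: go to p, push XX → (p, abaaccb, XXYZ)
  read a, top X: go to p, push ε → (p, baaccb, XYZ)
  read b, top X: go to p, push XX → (p, aaccb, XXYZ)
  read a, top X: go to p, push ε → (p, accb, XYZ)
  read a, top X: go to p, push ε → (p, ccb, YZ)
  read c, top Y: go to q, push X → (q, cb, XZ)
  read c, top X: go to r, push ε → (r, b, Z)
  read b, top Z: go to q, push ε → (q, ε, ε)
All input consumed and the stack is empty.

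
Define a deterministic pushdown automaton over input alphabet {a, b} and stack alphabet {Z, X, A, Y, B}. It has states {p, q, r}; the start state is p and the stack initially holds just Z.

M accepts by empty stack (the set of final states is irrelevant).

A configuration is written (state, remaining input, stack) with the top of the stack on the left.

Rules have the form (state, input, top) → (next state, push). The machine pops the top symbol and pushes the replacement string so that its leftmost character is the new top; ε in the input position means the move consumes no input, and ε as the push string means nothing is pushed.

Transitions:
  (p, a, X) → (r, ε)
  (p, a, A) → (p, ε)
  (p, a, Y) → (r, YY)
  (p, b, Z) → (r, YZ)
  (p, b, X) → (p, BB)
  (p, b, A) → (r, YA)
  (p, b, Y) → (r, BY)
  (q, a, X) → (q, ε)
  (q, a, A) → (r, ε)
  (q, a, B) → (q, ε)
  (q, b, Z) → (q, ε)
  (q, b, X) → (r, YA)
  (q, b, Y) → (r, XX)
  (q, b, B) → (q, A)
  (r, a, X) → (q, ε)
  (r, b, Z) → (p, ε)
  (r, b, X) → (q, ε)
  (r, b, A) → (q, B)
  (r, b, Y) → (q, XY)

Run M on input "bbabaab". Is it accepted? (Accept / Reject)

(p, bbabaab, Z)
  read b, top Z: go to r, push YZ → (r, babaab, YZ)
  read b, top Y: go to q, push XY → (q, abaab, XYZ)
  read a, top X: go to q, push ε → (q, baab, YZ)
  read b, top Y: go to r, push XX → (r, aab, XXZ)
  read a, top X: go to q, push ε → (q, ab, XZ)
  read a, top X: go to q, push ε → (q, b, Z)
  read b, top Z: go to q, push ε → (q, ε, ε)
All input consumed and the stack is empty.

Accept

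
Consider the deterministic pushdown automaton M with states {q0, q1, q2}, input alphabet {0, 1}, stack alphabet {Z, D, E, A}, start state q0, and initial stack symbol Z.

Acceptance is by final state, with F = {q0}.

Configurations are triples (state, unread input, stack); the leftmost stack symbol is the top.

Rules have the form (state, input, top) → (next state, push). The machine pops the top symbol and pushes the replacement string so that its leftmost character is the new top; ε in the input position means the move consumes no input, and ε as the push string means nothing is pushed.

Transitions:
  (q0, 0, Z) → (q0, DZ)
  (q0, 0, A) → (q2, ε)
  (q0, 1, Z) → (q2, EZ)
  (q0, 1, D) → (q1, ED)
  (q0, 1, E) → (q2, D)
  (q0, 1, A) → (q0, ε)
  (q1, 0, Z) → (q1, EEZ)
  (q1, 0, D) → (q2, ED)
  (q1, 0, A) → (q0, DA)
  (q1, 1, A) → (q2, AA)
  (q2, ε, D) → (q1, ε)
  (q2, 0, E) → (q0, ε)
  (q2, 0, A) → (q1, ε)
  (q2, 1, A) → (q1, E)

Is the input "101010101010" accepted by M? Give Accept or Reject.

Accept

(q0, 101010101010, Z)
  read 1, top Z: go to q2, push EZ → (q2, 01010101010, EZ)
  read 0, top E: go to q0, push ε → (q0, 1010101010, Z)
  read 1, top Z: go to q2, push EZ → (q2, 010101010, EZ)
  read 0, top E: go to q0, push ε → (q0, 10101010, Z)
  read 1, top Z: go to q2, push EZ → (q2, 0101010, EZ)
  read 0, top E: go to q0, push ε → (q0, 101010, Z)
  read 1, top Z: go to q2, push EZ → (q2, 01010, EZ)
  read 0, top E: go to q0, push ε → (q0, 1010, Z)
  read 1, top Z: go to q2, push EZ → (q2, 010, EZ)
  read 0, top E: go to q0, push ε → (q0, 10, Z)
  read 1, top Z: go to q2, push EZ → (q2, 0, EZ)
  read 0, top E: go to q0, push ε → (q0, ε, Z)
All input consumed; state q0 ∈ F.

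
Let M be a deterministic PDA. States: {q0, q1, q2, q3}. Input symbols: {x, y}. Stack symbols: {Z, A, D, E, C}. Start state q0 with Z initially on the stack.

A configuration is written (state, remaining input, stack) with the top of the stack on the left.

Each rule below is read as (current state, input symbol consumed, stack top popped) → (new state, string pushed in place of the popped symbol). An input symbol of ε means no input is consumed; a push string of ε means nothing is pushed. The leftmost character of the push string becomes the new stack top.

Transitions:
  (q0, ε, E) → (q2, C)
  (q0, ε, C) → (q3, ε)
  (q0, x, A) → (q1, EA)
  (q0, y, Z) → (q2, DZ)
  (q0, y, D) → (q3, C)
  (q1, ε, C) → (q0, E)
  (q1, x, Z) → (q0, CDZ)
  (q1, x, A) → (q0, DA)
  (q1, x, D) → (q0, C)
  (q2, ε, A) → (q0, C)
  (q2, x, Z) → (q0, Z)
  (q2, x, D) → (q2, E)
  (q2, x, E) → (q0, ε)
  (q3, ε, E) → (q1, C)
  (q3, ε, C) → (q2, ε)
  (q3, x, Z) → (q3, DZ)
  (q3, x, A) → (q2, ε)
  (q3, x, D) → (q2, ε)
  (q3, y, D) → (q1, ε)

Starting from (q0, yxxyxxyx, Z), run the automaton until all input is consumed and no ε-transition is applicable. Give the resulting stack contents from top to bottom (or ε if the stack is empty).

(q0, yxxyxxyx, Z) ⊢ (q2, xxyxxyx, DZ) ⊢ (q2, xyxxyx, EZ) ⊢ (q0, yxxyx, Z) ⊢ (q2, xxyx, DZ) ⊢ (q2, xyx, EZ) ⊢ (q0, yx, Z) ⊢ (q2, x, DZ) ⊢ (q2, ε, EZ)
All input consumed in state q2 with stack EZ.

EZ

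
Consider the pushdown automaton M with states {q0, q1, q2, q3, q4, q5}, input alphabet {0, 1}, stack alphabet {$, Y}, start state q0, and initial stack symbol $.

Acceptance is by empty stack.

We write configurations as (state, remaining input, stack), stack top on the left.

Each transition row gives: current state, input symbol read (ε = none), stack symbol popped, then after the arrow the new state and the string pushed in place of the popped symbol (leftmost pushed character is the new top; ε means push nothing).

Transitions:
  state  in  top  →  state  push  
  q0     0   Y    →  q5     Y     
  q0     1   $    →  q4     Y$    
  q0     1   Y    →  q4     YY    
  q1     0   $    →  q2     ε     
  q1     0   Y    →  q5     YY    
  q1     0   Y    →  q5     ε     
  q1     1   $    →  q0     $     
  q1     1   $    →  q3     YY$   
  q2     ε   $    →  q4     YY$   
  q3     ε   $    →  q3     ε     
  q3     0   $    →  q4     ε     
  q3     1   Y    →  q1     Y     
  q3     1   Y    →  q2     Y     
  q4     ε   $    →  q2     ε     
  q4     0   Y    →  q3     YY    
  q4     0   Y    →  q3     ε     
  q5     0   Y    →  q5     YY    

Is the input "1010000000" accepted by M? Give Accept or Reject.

Reject

No computation consumes all input and empties the stack.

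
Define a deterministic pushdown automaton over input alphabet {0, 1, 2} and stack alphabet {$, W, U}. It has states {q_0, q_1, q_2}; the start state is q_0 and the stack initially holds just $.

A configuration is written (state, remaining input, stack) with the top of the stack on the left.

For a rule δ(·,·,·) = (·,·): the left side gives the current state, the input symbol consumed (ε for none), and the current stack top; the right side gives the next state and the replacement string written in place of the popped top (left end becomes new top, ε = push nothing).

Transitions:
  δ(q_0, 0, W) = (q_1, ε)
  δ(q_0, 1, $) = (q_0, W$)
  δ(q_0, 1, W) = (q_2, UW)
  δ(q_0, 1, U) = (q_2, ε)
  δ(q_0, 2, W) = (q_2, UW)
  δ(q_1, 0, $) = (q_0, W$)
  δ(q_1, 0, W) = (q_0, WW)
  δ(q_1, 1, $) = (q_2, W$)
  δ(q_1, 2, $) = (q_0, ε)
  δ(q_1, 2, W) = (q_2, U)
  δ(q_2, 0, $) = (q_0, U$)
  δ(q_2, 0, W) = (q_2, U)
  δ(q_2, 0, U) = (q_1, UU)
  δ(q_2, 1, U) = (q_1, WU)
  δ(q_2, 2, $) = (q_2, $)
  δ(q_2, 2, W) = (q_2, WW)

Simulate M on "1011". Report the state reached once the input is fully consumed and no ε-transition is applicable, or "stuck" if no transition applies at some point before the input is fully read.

(q_0, 1011, $) ⊢ (q_0, 011, W$) ⊢ (q_1, 11, $) ⊢ (q_2, 1, W$)
No transition for (q_2, 1, top W); M blocks with input 1 remaining.

stuck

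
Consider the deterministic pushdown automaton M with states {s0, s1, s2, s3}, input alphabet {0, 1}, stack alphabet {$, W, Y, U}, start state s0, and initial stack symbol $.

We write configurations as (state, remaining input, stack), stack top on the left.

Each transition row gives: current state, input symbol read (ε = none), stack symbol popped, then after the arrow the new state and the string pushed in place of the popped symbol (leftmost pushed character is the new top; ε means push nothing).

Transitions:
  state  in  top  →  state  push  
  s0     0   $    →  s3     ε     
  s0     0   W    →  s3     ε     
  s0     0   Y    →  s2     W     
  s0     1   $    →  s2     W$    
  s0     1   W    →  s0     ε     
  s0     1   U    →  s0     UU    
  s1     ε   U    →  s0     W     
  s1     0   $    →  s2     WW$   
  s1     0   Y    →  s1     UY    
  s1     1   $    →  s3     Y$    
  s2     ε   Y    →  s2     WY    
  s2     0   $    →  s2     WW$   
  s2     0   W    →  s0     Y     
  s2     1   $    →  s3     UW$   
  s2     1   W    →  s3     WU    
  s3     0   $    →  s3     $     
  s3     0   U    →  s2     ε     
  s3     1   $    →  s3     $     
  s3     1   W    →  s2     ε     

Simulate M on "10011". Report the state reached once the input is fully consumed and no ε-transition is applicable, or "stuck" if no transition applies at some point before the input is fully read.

(s0, 10011, $)
  read 1, top $: go to s2, push W$ → (s2, 0011, W$)
  read 0, top W: go to s0, push Y → (s0, 011, Y$)
  read 0, top Y: go to s2, push W → (s2, 11, W$)
  read 1, top W: go to s3, push WU → (s3, 1, WU$)
  read 1, top W: go to s2, push ε → (s2, ε, U$)
All input consumed; M is in state s2.

s2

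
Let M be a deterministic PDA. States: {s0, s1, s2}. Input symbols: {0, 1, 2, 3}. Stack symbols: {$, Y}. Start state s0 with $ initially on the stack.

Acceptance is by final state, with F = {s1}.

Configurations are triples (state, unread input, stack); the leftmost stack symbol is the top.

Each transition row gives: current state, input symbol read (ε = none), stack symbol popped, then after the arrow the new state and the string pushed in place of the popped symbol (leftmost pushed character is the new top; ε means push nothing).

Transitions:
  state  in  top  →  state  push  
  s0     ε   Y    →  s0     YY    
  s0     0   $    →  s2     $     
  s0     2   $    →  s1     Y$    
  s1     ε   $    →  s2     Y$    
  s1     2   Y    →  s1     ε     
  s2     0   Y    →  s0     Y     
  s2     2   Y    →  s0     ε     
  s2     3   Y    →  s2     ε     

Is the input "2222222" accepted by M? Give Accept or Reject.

Accept

(s0, 2222222, $)
  read 2, top $: go to s1, push Y$ → (s1, 222222, Y$)
  read 2, top Y: go to s1, push ε → (s1, 22222, $)
  ε-move, top $: go to s2, push Y$ → (s2, 22222, Y$)
  read 2, top Y: go to s0, push ε → (s0, 2222, $)
  read 2, top $: go to s1, push Y$ → (s1, 222, Y$)
  read 2, top Y: go to s1, push ε → (s1, 22, $)
  ε-move, top $: go to s2, push Y$ → (s2, 22, Y$)
  read 2, top Y: go to s0, push ε → (s0, 2, $)
  read 2, top $: go to s1, push Y$ → (s1, ε, Y$)
All input consumed; state s1 ∈ F.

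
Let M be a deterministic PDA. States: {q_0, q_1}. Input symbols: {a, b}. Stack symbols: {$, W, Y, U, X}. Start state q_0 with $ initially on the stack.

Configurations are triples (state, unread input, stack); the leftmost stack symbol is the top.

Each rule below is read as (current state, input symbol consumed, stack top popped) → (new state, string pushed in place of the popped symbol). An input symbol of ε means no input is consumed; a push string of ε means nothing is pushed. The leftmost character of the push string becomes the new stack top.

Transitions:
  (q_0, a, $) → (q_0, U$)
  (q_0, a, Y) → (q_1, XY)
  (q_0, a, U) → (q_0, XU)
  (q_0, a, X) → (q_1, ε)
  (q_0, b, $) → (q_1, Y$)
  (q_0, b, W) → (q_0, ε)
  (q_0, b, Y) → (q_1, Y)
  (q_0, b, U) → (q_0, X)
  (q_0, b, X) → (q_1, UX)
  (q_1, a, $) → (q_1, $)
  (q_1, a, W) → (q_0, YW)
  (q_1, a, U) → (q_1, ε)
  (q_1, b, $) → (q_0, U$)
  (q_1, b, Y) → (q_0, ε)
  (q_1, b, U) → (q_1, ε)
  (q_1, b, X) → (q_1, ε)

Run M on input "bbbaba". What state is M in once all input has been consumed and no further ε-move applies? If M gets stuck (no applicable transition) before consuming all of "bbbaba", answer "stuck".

stuck

(q_0, bbbaba, $)
  read b, top $: go to q_1, push Y$ → (q_1, bbaba, Y$)
  read b, top Y: go to q_0, push ε → (q_0, baba, $)
  read b, top $: go to q_1, push Y$ → (q_1, aba, Y$)
No transition for (q_1, a, top Y); M blocks with input aba remaining.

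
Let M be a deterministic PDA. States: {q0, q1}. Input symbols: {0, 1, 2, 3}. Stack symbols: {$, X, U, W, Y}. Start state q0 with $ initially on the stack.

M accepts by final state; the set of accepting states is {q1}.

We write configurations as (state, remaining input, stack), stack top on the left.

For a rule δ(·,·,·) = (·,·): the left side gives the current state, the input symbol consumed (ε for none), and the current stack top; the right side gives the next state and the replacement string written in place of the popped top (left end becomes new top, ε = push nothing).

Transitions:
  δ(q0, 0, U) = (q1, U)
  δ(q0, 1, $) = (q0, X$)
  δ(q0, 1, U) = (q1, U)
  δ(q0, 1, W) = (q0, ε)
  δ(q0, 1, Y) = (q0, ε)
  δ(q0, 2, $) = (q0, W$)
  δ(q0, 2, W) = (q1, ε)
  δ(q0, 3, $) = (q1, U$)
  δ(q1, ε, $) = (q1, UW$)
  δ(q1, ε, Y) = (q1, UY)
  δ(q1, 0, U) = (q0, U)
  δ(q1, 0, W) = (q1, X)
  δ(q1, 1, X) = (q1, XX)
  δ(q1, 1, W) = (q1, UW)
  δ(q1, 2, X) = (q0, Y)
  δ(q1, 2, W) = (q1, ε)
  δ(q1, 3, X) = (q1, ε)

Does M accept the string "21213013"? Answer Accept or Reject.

(q0, 21213013, $)
  read 2, top $: go to q0, push W$ → (q0, 1213013, W$)
  read 1, top W: go to q0, push ε → (q0, 213013, $)
  read 2, top $: go to q0, push W$ → (q0, 13013, W$)
  read 1, top W: go to q0, push ε → (q0, 3013, $)
  read 3, top $: go to q1, push U$ → (q1, 013, U$)
  read 0, top U: go to q0, push U → (q0, 13, U$)
  read 1, top U: go to q1, push U → (q1, 3, U$)
No transition applies at (q1, 3, U$); input not fully consumed.

Reject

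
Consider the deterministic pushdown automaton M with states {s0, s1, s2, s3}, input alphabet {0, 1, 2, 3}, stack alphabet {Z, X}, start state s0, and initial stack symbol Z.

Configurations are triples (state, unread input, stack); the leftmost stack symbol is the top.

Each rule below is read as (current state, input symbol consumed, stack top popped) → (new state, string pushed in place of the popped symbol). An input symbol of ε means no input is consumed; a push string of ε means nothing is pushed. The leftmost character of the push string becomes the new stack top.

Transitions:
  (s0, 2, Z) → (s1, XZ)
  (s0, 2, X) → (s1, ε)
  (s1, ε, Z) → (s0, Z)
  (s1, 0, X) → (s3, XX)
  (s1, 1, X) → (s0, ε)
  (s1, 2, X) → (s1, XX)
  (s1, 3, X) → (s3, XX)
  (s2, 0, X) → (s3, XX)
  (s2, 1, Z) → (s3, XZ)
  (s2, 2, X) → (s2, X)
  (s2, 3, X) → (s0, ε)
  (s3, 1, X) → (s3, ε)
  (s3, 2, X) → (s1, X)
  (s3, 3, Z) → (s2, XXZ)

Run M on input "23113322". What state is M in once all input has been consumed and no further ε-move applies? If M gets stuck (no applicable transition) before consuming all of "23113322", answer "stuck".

(s0, 23113322, Z)
  read 2, top Z: go to s1, push XZ → (s1, 3113322, XZ)
  read 3, top X: go to s3, push XX → (s3, 113322, XXZ)
  read 1, top X: go to s3, push ε → (s3, 13322, XZ)
  read 1, top X: go to s3, push ε → (s3, 3322, Z)
  read 3, top Z: go to s2, push XXZ → (s2, 322, XXZ)
  read 3, top X: go to s0, push ε → (s0, 22, XZ)
  read 2, top X: go to s1, push ε → (s1, 2, Z)
  ε-move, top Z: go to s0, push Z → (s0, 2, Z)
  read 2, top Z: go to s1, push XZ → (s1, ε, XZ)
All input consumed; M is in state s1.

s1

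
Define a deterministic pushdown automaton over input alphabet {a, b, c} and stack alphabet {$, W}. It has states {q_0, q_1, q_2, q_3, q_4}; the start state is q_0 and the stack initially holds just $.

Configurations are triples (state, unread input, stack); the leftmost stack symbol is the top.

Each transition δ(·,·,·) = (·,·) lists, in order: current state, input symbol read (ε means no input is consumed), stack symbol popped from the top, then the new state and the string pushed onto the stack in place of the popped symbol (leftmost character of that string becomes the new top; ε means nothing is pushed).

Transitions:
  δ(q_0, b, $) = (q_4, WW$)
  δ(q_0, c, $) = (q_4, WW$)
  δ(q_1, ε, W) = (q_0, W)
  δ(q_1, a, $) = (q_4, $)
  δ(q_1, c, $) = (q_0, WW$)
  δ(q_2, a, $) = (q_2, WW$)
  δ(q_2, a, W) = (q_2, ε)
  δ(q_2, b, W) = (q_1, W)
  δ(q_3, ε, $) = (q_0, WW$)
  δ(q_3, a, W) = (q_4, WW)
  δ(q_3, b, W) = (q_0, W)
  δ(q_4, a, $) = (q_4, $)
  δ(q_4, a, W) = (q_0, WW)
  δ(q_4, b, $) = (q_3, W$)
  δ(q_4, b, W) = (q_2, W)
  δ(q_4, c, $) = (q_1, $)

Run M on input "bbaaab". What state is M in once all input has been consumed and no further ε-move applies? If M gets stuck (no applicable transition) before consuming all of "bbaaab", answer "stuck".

q_0

(q_0, bbaaab, $)
  read b, top $: go to q_4, push WW$ → (q_4, baaab, WW$)
  read b, top W: go to q_2, push W → (q_2, aaab, WW$)
  read a, top W: go to q_2, push ε → (q_2, aab, W$)
  read a, top W: go to q_2, push ε → (q_2, ab, $)
  read a, top $: go to q_2, push WW$ → (q_2, b, WW$)
  read b, top W: go to q_1, push W → (q_1, ε, WW$)
  ε-move, top W: go to q_0, push W → (q_0, ε, WW$)
All input consumed; M is in state q_0.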